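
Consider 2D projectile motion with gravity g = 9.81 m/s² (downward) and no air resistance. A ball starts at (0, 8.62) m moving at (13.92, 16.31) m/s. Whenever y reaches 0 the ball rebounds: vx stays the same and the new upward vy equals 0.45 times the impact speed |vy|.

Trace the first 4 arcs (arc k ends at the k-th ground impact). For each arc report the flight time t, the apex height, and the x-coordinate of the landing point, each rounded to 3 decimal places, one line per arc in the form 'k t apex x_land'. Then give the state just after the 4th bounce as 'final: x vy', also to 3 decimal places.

Arc 1: start y=8.620, vy=16.310 → t=3.789, apex=22.178, x_land=52.743, impact vy=-20.860
  bounce: vy ← 0.45·20.860 = 9.387
Arc 2: start y=0.000, vy=9.387 → t=1.914, apex=4.491, x_land=79.382, impact vy=-9.387
  bounce: vy ← 0.45·9.387 = 4.224
Arc 3: start y=0.000, vy=4.224 → t=0.861, apex=0.909, x_land=91.370, impact vy=-4.224
  bounce: vy ← 0.45·4.224 = 1.901
Arc 4: start y=0.000, vy=1.901 → t=0.388, apex=0.184, x_land=96.765, impact vy=-1.901
  bounce: vy ← 0.45·1.901 = 0.855

1 3.789 22.178 52.743
2 1.914 4.491 79.382
3 0.861 0.909 91.370
4 0.388 0.184 96.765
final: 96.765 0.855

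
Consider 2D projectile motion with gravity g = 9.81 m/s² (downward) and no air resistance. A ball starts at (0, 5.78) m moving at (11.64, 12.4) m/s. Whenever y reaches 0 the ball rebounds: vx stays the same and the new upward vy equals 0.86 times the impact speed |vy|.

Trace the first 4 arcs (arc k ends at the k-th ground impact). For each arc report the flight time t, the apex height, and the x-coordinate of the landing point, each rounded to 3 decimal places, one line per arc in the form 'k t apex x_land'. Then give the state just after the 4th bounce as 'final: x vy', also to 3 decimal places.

Arc 1: start y=5.780, vy=12.400 → t=2.930, apex=13.617, x_land=34.107, impact vy=-16.345
  bounce: vy ← 0.86·16.345 = 14.057
Arc 2: start y=0.000, vy=14.057 → t=2.866, apex=10.071, x_land=67.465, impact vy=-14.057
  bounce: vy ← 0.86·14.057 = 12.089
Arc 3: start y=0.000, vy=12.089 → t=2.465, apex=7.449, x_land=96.153, impact vy=-12.089
  bounce: vy ← 0.86·12.089 = 10.396
Arc 4: start y=0.000, vy=10.396 → t=2.120, apex=5.509, x_land=120.825, impact vy=-10.396
  bounce: vy ← 0.86·10.396 = 8.941

1 2.930 13.617 34.107
2 2.866 10.071 67.465
3 2.465 7.449 96.153
4 2.120 5.509 120.825
final: 120.825 8.941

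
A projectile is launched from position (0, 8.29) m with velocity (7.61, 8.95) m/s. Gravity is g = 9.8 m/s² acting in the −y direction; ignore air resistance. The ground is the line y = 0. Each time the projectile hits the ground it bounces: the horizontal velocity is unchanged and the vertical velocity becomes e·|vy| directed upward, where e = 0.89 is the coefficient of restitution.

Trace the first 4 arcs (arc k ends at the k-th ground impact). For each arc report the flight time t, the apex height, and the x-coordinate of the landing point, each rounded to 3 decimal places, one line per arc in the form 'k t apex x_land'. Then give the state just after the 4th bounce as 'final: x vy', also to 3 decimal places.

1 2.503 12.377 19.045
2 2.829 9.804 40.573
3 2.518 7.766 59.733
4 2.241 6.151 76.786
final: 76.786 9.772

Arc 1: start y=8.290, vy=8.950 → t=2.503, apex=12.377, x_land=19.045, impact vy=-15.575
  bounce: vy ← 0.89·15.575 = 13.862
Arc 2: start y=0.000, vy=13.862 → t=2.829, apex=9.804, x_land=40.573, impact vy=-13.862
  bounce: vy ← 0.89·13.862 = 12.337
Arc 3: start y=0.000, vy=12.337 → t=2.518, apex=7.766, x_land=59.733, impact vy=-12.337
  bounce: vy ← 0.89·12.337 = 10.980
Arc 4: start y=0.000, vy=10.980 → t=2.241, apex=6.151, x_land=76.786, impact vy=-10.980
  bounce: vy ← 0.89·10.980 = 9.772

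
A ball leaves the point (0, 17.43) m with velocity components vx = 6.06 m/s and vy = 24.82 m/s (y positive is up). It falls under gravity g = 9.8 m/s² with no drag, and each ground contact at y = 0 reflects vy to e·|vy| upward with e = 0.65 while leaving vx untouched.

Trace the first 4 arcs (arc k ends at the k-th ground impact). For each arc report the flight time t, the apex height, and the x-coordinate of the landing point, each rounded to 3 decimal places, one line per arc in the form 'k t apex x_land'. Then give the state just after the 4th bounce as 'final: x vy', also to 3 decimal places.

1 5.690 48.860 34.484
2 4.105 20.643 59.361
3 2.668 8.722 75.531
4 1.734 3.685 86.041
final: 86.041 5.524

Arc 1: start y=17.430, vy=24.820 → t=5.690, apex=48.860, x_land=34.484, impact vy=-30.946
  bounce: vy ← 0.65·30.946 = 20.115
Arc 2: start y=0.000, vy=20.115 → t=4.105, apex=20.643, x_land=59.361, impact vy=-20.115
  bounce: vy ← 0.65·20.115 = 13.075
Arc 3: start y=0.000, vy=13.075 → t=2.668, apex=8.722, x_land=75.531, impact vy=-13.075
  bounce: vy ← 0.65·13.075 = 8.499
Arc 4: start y=0.000, vy=8.499 → t=1.734, apex=3.685, x_land=86.041, impact vy=-8.499
  bounce: vy ← 0.65·8.499 = 5.524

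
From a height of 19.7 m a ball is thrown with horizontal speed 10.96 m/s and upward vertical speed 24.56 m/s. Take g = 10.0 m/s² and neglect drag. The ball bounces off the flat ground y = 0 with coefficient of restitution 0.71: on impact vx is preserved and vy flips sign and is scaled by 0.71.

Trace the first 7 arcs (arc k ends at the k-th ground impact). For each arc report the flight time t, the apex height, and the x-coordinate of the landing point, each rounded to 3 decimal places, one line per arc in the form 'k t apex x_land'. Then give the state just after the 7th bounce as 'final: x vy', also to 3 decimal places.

1 5.614 49.860 61.528
2 4.484 25.134 110.674
3 3.184 12.670 145.567
4 2.260 6.387 170.342
5 1.605 3.220 187.932
6 1.139 1.623 200.421
7 0.809 0.818 209.288
final: 209.288 2.872

Arc 1: start y=19.700, vy=24.560 → t=5.614, apex=49.860, x_land=61.528, impact vy=-31.578
  bounce: vy ← 0.71·31.578 = 22.421
Arc 2: start y=0.000, vy=22.421 → t=4.484, apex=25.134, x_land=110.674, impact vy=-22.421
  bounce: vy ← 0.71·22.421 = 15.919
Arc 3: start y=0.000, vy=15.919 → t=3.184, apex=12.670, x_land=145.567, impact vy=-15.919
  bounce: vy ← 0.71·15.919 = 11.302
Arc 4: start y=0.000, vy=11.302 → t=2.260, apex=6.387, x_land=170.342, impact vy=-11.302
  bounce: vy ← 0.71·11.302 = 8.025
Arc 5: start y=0.000, vy=8.025 → t=1.605, apex=3.220, x_land=187.932, impact vy=-8.025
  bounce: vy ← 0.71·8.025 = 5.697
Arc 6: start y=0.000, vy=5.697 → t=1.139, apex=1.623, x_land=200.421, impact vy=-5.697
  bounce: vy ← 0.71·5.697 = 4.045
Arc 7: start y=0.000, vy=4.045 → t=0.809, apex=0.818, x_land=209.288, impact vy=-4.045
  bounce: vy ← 0.71·4.045 = 2.872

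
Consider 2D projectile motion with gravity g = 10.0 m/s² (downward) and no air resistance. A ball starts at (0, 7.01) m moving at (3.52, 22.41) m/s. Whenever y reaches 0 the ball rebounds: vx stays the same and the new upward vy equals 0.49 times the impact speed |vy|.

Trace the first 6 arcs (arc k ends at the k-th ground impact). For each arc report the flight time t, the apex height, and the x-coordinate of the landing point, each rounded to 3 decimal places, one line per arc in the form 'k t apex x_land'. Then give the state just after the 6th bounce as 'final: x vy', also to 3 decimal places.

1 4.776 32.120 16.810
2 2.484 7.712 25.553
3 1.217 1.852 29.838
4 0.596 0.445 31.937
5 0.292 0.107 32.965
6 0.143 0.026 33.469
final: 33.469 0.351

Arc 1: start y=7.010, vy=22.410 → t=4.776, apex=32.120, x_land=16.810, impact vy=-25.346
  bounce: vy ← 0.49·25.346 = 12.419
Arc 2: start y=0.000, vy=12.419 → t=2.484, apex=7.712, x_land=25.553, impact vy=-12.419
  bounce: vy ← 0.49·12.419 = 6.086
Arc 3: start y=0.000, vy=6.086 → t=1.217, apex=1.852, x_land=29.838, impact vy=-6.086
  bounce: vy ← 0.49·6.086 = 2.982
Arc 4: start y=0.000, vy=2.982 → t=0.596, apex=0.445, x_land=31.937, impact vy=-2.982
  bounce: vy ← 0.49·2.982 = 1.461
Arc 5: start y=0.000, vy=1.461 → t=0.292, apex=0.107, x_land=32.965, impact vy=-1.461
  bounce: vy ← 0.49·1.461 = 0.716
Arc 6: start y=0.000, vy=0.716 → t=0.143, apex=0.026, x_land=33.469, impact vy=-0.716
  bounce: vy ← 0.49·0.716 = 0.351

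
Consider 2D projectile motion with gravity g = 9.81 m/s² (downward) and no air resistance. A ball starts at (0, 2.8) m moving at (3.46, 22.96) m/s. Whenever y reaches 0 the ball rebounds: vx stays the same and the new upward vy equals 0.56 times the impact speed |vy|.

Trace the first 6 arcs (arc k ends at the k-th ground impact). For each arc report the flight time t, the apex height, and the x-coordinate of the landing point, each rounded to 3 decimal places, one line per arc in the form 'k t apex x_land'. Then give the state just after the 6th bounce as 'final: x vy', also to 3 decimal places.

Arc 1: start y=2.800, vy=22.960 → t=4.800, apex=29.669, x_land=16.608, impact vy=-24.127
  bounce: vy ← 0.56·24.127 = 13.511
Arc 2: start y=0.000, vy=13.511 → t=2.755, apex=9.304, x_land=26.138, impact vy=-13.511
  bounce: vy ← 0.56·13.511 = 7.566
Arc 3: start y=0.000, vy=7.566 → t=1.543, apex=2.918, x_land=31.475, impact vy=-7.566
  bounce: vy ← 0.56·7.566 = 4.237
Arc 4: start y=0.000, vy=4.237 → t=0.864, apex=0.915, x_land=34.464, impact vy=-4.237
  bounce: vy ← 0.56·4.237 = 2.373
Arc 5: start y=0.000, vy=2.373 → t=0.484, apex=0.287, x_land=36.138, impact vy=-2.373
  bounce: vy ← 0.56·2.373 = 1.329
Arc 6: start y=0.000, vy=1.329 → t=0.271, apex=0.090, x_land=37.075, impact vy=-1.329
  bounce: vy ← 0.56·1.329 = 0.744

1 4.800 29.669 16.608
2 2.755 9.304 26.138
3 1.543 2.918 31.475
4 0.864 0.915 34.464
5 0.484 0.287 36.138
6 0.271 0.090 37.075
final: 37.075 0.744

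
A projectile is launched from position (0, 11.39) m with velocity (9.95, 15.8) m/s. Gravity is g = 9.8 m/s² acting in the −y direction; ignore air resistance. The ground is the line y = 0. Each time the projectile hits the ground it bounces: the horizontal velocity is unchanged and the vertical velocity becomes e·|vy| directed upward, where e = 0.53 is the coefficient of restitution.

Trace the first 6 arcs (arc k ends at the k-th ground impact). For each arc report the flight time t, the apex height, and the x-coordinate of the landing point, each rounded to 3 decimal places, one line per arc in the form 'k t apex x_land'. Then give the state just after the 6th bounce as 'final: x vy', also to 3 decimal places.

Arc 1: start y=11.390, vy=15.800 → t=3.831, apex=24.127, x_land=38.121, impact vy=-21.746
  bounce: vy ← 0.53·21.746 = 11.525
Arc 2: start y=0.000, vy=11.525 → t=2.352, apex=6.777, x_land=61.524, impact vy=-11.525
  bounce: vy ← 0.53·11.525 = 6.108
Arc 3: start y=0.000, vy=6.108 → t=1.247, apex=1.904, x_land=73.928, impact vy=-6.108
  bounce: vy ← 0.53·6.108 = 3.237
Arc 4: start y=0.000, vy=3.237 → t=0.661, apex=0.535, x_land=80.502, impact vy=-3.237
  bounce: vy ← 0.53·3.237 = 1.716
Arc 5: start y=0.000, vy=1.716 → t=0.350, apex=0.150, x_land=83.986, impact vy=-1.716
  bounce: vy ← 0.53·1.716 = 0.909
Arc 6: start y=0.000, vy=0.909 → t=0.186, apex=0.042, x_land=85.833, impact vy=-0.909
  bounce: vy ← 0.53·0.909 = 0.482

1 3.831 24.127 38.121
2 2.352 6.777 61.524
3 1.247 1.904 73.928
4 0.661 0.535 80.502
5 0.350 0.150 83.986
6 0.186 0.042 85.833
final: 85.833 0.482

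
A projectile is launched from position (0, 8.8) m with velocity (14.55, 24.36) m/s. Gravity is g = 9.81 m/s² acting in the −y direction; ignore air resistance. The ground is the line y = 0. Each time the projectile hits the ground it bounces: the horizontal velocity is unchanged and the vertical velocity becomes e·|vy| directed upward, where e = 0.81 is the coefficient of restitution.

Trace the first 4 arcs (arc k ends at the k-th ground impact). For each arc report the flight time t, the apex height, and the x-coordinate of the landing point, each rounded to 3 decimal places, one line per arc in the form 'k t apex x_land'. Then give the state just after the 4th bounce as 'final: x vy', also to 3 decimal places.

1 5.305 39.045 77.182
2 4.571 25.618 143.685
3 3.702 16.808 197.552
4 2.999 11.028 241.185
final: 241.185 11.914

Arc 1: start y=8.800, vy=24.360 → t=5.305, apex=39.045, x_land=77.182, impact vy=-27.678
  bounce: vy ← 0.81·27.678 = 22.419
Arc 2: start y=0.000, vy=22.419 → t=4.571, apex=25.618, x_land=143.685, impact vy=-22.419
  bounce: vy ← 0.81·22.419 = 18.159
Arc 3: start y=0.000, vy=18.159 → t=3.702, apex=16.808, x_land=197.552, impact vy=-18.159
  bounce: vy ← 0.81·18.159 = 14.709
Arc 4: start y=0.000, vy=14.709 → t=2.999, apex=11.028, x_land=241.185, impact vy=-14.709
  bounce: vy ← 0.81·14.709 = 11.914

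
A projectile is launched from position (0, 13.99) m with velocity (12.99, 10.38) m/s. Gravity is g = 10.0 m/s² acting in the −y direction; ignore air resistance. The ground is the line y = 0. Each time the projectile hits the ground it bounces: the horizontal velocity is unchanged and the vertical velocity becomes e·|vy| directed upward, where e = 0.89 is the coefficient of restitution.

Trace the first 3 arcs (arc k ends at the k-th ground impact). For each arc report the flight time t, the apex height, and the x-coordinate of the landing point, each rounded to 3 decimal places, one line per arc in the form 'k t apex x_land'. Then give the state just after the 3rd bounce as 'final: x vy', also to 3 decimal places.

1 3.007 19.377 39.056
2 3.504 15.349 84.575
3 3.119 12.158 125.086
final: 125.086 13.878

Arc 1: start y=13.990, vy=10.380 → t=3.007, apex=19.377, x_land=39.056, impact vy=-19.686
  bounce: vy ← 0.89·19.686 = 17.521
Arc 2: start y=0.000, vy=17.521 → t=3.504, apex=15.349, x_land=84.575, impact vy=-17.521
  bounce: vy ← 0.89·17.521 = 15.593
Arc 3: start y=0.000, vy=15.593 → t=3.119, apex=12.158, x_land=125.086, impact vy=-15.593
  bounce: vy ← 0.89·15.593 = 13.878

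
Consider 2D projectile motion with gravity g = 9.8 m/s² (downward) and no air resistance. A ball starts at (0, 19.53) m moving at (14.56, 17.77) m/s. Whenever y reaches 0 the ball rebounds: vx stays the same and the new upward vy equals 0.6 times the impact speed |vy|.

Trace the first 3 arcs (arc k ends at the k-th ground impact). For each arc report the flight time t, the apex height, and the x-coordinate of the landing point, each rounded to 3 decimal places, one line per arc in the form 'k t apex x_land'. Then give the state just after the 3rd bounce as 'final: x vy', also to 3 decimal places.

Arc 1: start y=19.530, vy=17.770 → t=4.510, apex=35.641, x_land=65.669, impact vy=-26.430
  bounce: vy ← 0.6·26.430 = 15.858
Arc 2: start y=0.000, vy=15.858 → t=3.236, apex=12.831, x_land=112.790, impact vy=-15.858
  bounce: vy ← 0.6·15.858 = 9.515
Arc 3: start y=0.000, vy=9.515 → t=1.942, apex=4.619, x_land=141.063, impact vy=-9.515
  bounce: vy ← 0.6·9.515 = 5.709

1 4.510 35.641 65.669
2 3.236 12.831 112.790
3 1.942 4.619 141.063
final: 141.063 5.709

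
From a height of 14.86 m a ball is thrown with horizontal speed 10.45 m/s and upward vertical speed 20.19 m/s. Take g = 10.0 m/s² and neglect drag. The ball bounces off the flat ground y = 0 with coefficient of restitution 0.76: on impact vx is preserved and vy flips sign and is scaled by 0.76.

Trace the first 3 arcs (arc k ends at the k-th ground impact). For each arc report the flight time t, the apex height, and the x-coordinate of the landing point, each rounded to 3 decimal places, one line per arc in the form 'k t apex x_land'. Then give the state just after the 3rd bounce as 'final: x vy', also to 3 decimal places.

1 4.674 35.242 48.842
2 4.035 20.356 91.012
3 3.067 11.757 123.061
final: 123.061 11.654

Arc 1: start y=14.860, vy=20.190 → t=4.674, apex=35.242, x_land=48.842, impact vy=-26.549
  bounce: vy ← 0.76·26.549 = 20.177
Arc 2: start y=0.000, vy=20.177 → t=4.035, apex=20.356, x_land=91.012, impact vy=-20.177
  bounce: vy ← 0.76·20.177 = 15.335
Arc 3: start y=0.000, vy=15.335 → t=3.067, apex=11.757, x_land=123.061, impact vy=-15.335
  bounce: vy ← 0.76·15.335 = 11.654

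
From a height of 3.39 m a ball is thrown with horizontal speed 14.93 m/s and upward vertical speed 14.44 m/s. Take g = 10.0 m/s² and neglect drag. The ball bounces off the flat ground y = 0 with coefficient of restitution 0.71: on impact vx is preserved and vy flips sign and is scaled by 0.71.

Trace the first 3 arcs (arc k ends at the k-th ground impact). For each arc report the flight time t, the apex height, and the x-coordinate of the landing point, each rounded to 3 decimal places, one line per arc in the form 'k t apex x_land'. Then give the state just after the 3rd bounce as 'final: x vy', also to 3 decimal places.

1 3.106 13.816 46.377
2 2.360 6.964 81.618
3 1.676 3.511 106.639
final: 106.639 5.949

Arc 1: start y=3.390, vy=14.440 → t=3.106, apex=13.816, x_land=46.377, impact vy=-16.623
  bounce: vy ← 0.71·16.623 = 11.802
Arc 2: start y=0.000, vy=11.802 → t=2.360, apex=6.964, x_land=81.618, impact vy=-11.802
  bounce: vy ← 0.71·11.802 = 8.379
Arc 3: start y=0.000, vy=8.379 → t=1.676, apex=3.511, x_land=106.639, impact vy=-8.379
  bounce: vy ← 0.71·8.379 = 5.949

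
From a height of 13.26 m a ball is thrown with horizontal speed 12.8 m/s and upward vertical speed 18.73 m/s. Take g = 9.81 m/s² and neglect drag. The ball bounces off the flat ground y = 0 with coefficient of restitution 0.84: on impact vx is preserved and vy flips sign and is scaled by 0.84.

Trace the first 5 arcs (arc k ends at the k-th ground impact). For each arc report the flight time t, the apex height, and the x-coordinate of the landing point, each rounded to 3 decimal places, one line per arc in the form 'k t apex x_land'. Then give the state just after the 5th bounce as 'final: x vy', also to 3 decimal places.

Arc 1: start y=13.260, vy=18.730 → t=4.429, apex=31.140, x_land=56.690, impact vy=-24.718
  bounce: vy ← 0.84·24.718 = 20.763
Arc 2: start y=0.000, vy=20.763 → t=4.233, apex=21.973, x_land=110.873, impact vy=-20.763
  bounce: vy ← 0.84·20.763 = 17.441
Arc 3: start y=0.000, vy=17.441 → t=3.556, apex=15.504, x_land=156.387, impact vy=-17.441
  bounce: vy ← 0.84·17.441 = 14.650
Arc 4: start y=0.000, vy=14.650 → t=2.987, apex=10.940, x_land=194.618, impact vy=-14.650
  bounce: vy ← 0.84·14.650 = 12.306
Arc 5: start y=0.000, vy=12.306 → t=2.509, apex=7.719, x_land=226.733, impact vy=-12.306
  bounce: vy ← 0.84·12.306 = 10.337

1 4.429 31.140 56.690
2 4.233 21.973 110.873
3 3.556 15.504 156.387
4 2.987 10.940 194.618
5 2.509 7.719 226.733
final: 226.733 10.337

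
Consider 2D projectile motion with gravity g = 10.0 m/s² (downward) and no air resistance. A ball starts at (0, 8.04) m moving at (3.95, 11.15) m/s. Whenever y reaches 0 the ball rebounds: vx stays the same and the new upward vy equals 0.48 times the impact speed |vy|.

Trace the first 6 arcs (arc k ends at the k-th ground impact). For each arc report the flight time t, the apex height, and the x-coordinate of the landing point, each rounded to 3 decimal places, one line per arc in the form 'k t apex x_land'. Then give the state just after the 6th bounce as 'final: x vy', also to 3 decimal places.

1 2.804 14.256 11.074
2 1.621 3.285 17.477
3 0.778 0.757 20.551
4 0.373 0.174 22.026
5 0.179 0.040 22.734
6 0.086 0.009 23.074
final: 23.074 0.207

Arc 1: start y=8.040, vy=11.150 → t=2.804, apex=14.256, x_land=11.074, impact vy=-16.886
  bounce: vy ← 0.48·16.886 = 8.105
Arc 2: start y=0.000, vy=8.105 → t=1.621, apex=3.285, x_land=17.477, impact vy=-8.105
  bounce: vy ← 0.48·8.105 = 3.890
Arc 3: start y=0.000, vy=3.890 → t=0.778, apex=0.757, x_land=20.551, impact vy=-3.890
  bounce: vy ← 0.48·3.890 = 1.867
Arc 4: start y=0.000, vy=1.867 → t=0.373, apex=0.174, x_land=22.026, impact vy=-1.867
  bounce: vy ← 0.48·1.867 = 0.896
Arc 5: start y=0.000, vy=0.896 → t=0.179, apex=0.040, x_land=22.734, impact vy=-0.896
  bounce: vy ← 0.48·0.896 = 0.430
Arc 6: start y=0.000, vy=0.430 → t=0.086, apex=0.009, x_land=23.074, impact vy=-0.430
  bounce: vy ← 0.48·0.430 = 0.207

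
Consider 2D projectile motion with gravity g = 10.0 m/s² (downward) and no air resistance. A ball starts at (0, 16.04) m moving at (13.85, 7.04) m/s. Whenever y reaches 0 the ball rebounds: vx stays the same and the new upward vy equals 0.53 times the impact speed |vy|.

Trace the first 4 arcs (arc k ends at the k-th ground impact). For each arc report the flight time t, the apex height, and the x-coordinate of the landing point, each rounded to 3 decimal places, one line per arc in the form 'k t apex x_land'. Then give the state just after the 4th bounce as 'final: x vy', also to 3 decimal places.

Arc 1: start y=16.040, vy=7.040 → t=2.628, apex=18.518, x_land=36.404, impact vy=-19.245
  bounce: vy ← 0.53·19.245 = 10.200
Arc 2: start y=0.000, vy=10.200 → t=2.040, apex=5.202, x_land=64.658, impact vy=-10.200
  bounce: vy ← 0.53·10.200 = 5.406
Arc 3: start y=0.000, vy=5.406 → t=1.081, apex=1.461, x_land=79.632, impact vy=-5.406
  bounce: vy ← 0.53·5.406 = 2.865
Arc 4: start y=0.000, vy=2.865 → t=0.573, apex=0.410, x_land=87.568, impact vy=-2.865
  bounce: vy ← 0.53·2.865 = 1.519

1 2.628 18.518 36.404
2 2.040 5.202 64.658
3 1.081 1.461 79.632
4 0.573 0.410 87.568
final: 87.568 1.519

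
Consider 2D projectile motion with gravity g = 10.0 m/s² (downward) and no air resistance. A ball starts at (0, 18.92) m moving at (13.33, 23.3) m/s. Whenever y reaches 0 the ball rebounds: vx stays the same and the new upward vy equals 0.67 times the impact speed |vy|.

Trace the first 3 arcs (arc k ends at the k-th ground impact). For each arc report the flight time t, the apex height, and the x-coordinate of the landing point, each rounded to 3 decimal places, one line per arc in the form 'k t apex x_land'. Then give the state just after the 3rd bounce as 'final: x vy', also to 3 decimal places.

1 5.365 46.065 71.519
2 4.067 20.678 125.736
3 2.725 9.283 162.061
final: 162.061 9.129

Arc 1: start y=18.920, vy=23.300 → t=5.365, apex=46.065, x_land=71.519, impact vy=-30.353
  bounce: vy ← 0.67·30.353 = 20.336
Arc 2: start y=0.000, vy=20.336 → t=4.067, apex=20.678, x_land=125.736, impact vy=-20.336
  bounce: vy ← 0.67·20.336 = 13.625
Arc 3: start y=0.000, vy=13.625 → t=2.725, apex=9.283, x_land=162.061, impact vy=-13.625
  bounce: vy ← 0.67·13.625 = 9.129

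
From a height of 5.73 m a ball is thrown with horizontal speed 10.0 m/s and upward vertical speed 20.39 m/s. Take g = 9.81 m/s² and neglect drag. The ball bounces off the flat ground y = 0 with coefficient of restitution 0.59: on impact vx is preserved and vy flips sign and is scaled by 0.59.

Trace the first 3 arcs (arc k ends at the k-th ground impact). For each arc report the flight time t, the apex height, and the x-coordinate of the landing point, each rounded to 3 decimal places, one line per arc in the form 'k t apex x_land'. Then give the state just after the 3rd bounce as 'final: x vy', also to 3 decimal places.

1 4.421 26.920 44.212
2 2.764 9.371 71.856
3 1.631 3.262 88.166
final: 88.166 4.720

Arc 1: start y=5.730, vy=20.390 → t=4.421, apex=26.920, x_land=44.212, impact vy=-22.982
  bounce: vy ← 0.59·22.982 = 13.559
Arc 2: start y=0.000, vy=13.559 → t=2.764, apex=9.371, x_land=71.856, impact vy=-13.559
  bounce: vy ← 0.59·13.559 = 8.000
Arc 3: start y=0.000, vy=8.000 → t=1.631, apex=3.262, x_land=88.166, impact vy=-8.000
  bounce: vy ← 0.59·8.000 = 4.720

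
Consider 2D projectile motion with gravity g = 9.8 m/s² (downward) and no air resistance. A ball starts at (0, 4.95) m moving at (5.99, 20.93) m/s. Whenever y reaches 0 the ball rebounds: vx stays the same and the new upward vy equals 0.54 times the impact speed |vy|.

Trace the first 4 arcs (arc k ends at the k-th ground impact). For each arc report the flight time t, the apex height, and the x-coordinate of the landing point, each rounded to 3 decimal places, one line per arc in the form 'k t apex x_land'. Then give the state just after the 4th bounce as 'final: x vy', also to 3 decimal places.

Arc 1: start y=4.950, vy=20.930 → t=4.496, apex=27.300, x_land=26.932, impact vy=-23.132
  bounce: vy ← 0.54·23.132 = 12.491
Arc 2: start y=0.000, vy=12.491 → t=2.549, apex=7.961, x_land=42.202, impact vy=-12.491
  bounce: vy ← 0.54·12.491 = 6.745
Arc 3: start y=0.000, vy=6.745 → t=1.377, apex=2.321, x_land=50.447, impact vy=-6.745
  bounce: vy ← 0.54·6.745 = 3.642
Arc 4: start y=0.000, vy=3.642 → t=0.743, apex=0.677, x_land=54.900, impact vy=-3.642
  bounce: vy ← 0.54·3.642 = 1.967

1 4.496 27.300 26.932
2 2.549 7.961 42.202
3 1.377 2.321 50.447
4 0.743 0.677 54.900
final: 54.900 1.967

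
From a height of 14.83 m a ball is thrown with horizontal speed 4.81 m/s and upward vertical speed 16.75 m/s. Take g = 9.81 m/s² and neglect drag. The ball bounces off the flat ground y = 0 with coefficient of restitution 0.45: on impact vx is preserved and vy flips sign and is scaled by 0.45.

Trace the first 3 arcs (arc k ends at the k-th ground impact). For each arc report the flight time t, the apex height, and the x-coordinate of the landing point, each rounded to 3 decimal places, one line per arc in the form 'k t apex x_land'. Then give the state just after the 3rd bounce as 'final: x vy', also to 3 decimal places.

1 4.144 29.130 19.935
2 2.193 5.899 30.484
3 0.987 1.195 35.232
final: 35.232 2.178

Arc 1: start y=14.830, vy=16.750 → t=4.144, apex=29.130, x_land=19.935, impact vy=-23.907
  bounce: vy ← 0.45·23.907 = 10.758
Arc 2: start y=0.000, vy=10.758 → t=2.193, apex=5.899, x_land=30.484, impact vy=-10.758
  bounce: vy ← 0.45·10.758 = 4.841
Arc 3: start y=0.000, vy=4.841 → t=0.987, apex=1.195, x_land=35.232, impact vy=-4.841
  bounce: vy ← 0.45·4.841 = 2.178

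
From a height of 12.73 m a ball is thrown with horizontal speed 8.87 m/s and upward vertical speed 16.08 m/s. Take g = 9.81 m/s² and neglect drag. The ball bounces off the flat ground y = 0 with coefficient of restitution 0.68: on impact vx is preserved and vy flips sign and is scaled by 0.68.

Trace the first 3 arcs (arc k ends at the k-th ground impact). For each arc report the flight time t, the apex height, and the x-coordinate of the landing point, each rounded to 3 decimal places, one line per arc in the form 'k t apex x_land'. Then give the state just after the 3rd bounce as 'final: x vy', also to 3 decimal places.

1 3.937 25.909 34.925
2 3.126 11.980 62.650
3 2.125 5.540 81.502
final: 81.502 7.089

Arc 1: start y=12.730, vy=16.080 → t=3.937, apex=25.909, x_land=34.925, impact vy=-22.546
  bounce: vy ← 0.68·22.546 = 15.331
Arc 2: start y=0.000, vy=15.331 → t=3.126, apex=11.980, x_land=62.650, impact vy=-15.331
  bounce: vy ← 0.68·15.331 = 10.425
Arc 3: start y=0.000, vy=10.425 → t=2.125, apex=5.540, x_land=81.502, impact vy=-10.425
  bounce: vy ← 0.68·10.425 = 7.089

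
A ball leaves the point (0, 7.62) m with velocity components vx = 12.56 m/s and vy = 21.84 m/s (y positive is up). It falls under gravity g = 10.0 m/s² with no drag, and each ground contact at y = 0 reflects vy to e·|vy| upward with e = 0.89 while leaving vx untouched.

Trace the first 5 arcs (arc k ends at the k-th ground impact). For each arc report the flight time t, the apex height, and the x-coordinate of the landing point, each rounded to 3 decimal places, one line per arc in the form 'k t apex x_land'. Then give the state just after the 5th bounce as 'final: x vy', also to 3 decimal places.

Arc 1: start y=7.620, vy=21.840 → t=4.693, apex=31.469, x_land=58.941, impact vy=-25.088
  bounce: vy ← 0.89·25.088 = 22.328
Arc 2: start y=0.000, vy=22.328 → t=4.466, apex=24.927, x_land=115.029, impact vy=-22.328
  bounce: vy ← 0.89·22.328 = 19.872
Arc 3: start y=0.000, vy=19.872 → t=3.974, apex=19.745, x_land=164.947, impact vy=-19.872
  bounce: vy ← 0.89·19.872 = 17.686
Arc 4: start y=0.000, vy=17.686 → t=3.537, apex=15.640, x_land=209.374, impact vy=-17.686
  bounce: vy ← 0.89·17.686 = 15.740
Arc 5: start y=0.000, vy=15.740 → t=3.148, apex=12.388, x_land=248.914, impact vy=-15.740
  bounce: vy ← 0.89·15.740 = 14.009

1 4.693 31.469 58.941
2 4.466 24.927 115.029
3 3.974 19.745 164.947
4 3.537 15.640 209.374
5 3.148 12.388 248.914
final: 248.914 14.009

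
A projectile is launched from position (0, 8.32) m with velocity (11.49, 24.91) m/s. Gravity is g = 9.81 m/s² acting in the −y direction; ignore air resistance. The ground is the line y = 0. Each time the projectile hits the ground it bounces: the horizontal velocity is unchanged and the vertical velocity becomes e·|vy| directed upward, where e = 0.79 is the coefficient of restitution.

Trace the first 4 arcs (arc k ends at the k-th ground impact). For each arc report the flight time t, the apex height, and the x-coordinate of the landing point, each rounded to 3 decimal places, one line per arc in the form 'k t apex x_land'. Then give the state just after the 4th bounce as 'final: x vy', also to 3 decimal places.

Arc 1: start y=8.320, vy=24.910 → t=5.393, apex=39.946, x_land=61.966, impact vy=-27.995
  bounce: vy ← 0.79·27.995 = 22.116
Arc 2: start y=0.000, vy=22.116 → t=4.509, apex=24.930, x_land=113.774, impact vy=-22.116
  bounce: vy ← 0.79·22.116 = 17.472
Arc 3: start y=0.000, vy=17.472 → t=3.562, apex=15.559, x_land=154.702, impact vy=-17.472
  bounce: vy ← 0.79·17.472 = 13.803
Arc 4: start y=0.000, vy=13.803 → t=2.814, apex=9.710, x_land=187.035, impact vy=-13.803
  bounce: vy ← 0.79·13.803 = 10.904

1 5.393 39.946 61.966
2 4.509 24.930 113.774
3 3.562 15.559 154.702
4 2.814 9.710 187.035
final: 187.035 10.904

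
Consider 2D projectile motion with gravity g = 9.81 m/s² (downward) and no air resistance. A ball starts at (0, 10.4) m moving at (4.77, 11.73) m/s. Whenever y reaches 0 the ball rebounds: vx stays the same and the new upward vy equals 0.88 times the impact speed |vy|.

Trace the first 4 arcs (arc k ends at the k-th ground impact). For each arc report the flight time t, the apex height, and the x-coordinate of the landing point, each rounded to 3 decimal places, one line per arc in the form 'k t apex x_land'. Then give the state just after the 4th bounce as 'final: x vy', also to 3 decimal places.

Arc 1: start y=10.400, vy=11.730 → t=3.080, apex=17.413, x_land=14.691, impact vy=-18.484
  bounce: vy ← 0.88·18.484 = 16.266
Arc 2: start y=0.000, vy=16.266 → t=3.316, apex=13.485, x_land=30.509, impact vy=-16.266
  bounce: vy ← 0.88·16.266 = 14.314
Arc 3: start y=0.000, vy=14.314 → t=2.918, apex=10.442, x_land=44.429, impact vy=-14.314
  bounce: vy ← 0.88·14.314 = 12.596
Arc 4: start y=0.000, vy=12.596 → t=2.568, apex=8.087, x_land=56.678, impact vy=-12.596
  bounce: vy ← 0.88·12.596 = 11.084

1 3.080 17.413 14.691
2 3.316 13.485 30.509
3 2.918 10.442 44.429
4 2.568 8.087 56.678
final: 56.678 11.084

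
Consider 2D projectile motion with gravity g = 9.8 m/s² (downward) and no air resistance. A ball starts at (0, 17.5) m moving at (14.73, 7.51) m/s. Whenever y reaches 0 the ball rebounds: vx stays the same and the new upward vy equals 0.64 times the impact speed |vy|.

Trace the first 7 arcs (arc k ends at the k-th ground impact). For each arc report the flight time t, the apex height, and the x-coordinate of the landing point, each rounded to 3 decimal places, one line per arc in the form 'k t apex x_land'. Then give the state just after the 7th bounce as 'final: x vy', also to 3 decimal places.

Arc 1: start y=17.500, vy=7.510 → t=2.806, apex=20.378, x_land=41.327, impact vy=-19.985
  bounce: vy ← 0.64·19.985 = 12.790
Arc 2: start y=0.000, vy=12.790 → t=2.610, apex=8.347, x_land=79.776, impact vy=-12.790
  bounce: vy ← 0.64·12.790 = 8.186
Arc 3: start y=0.000, vy=8.186 → t=1.671, apex=3.419, x_land=104.384, impact vy=-8.186
  bounce: vy ← 0.64·8.186 = 5.239
Arc 4: start y=0.000, vy=5.239 → t=1.069, apex=1.400, x_land=120.133, impact vy=-5.239
  bounce: vy ← 0.64·5.239 = 3.353
Arc 5: start y=0.000, vy=3.353 → t=0.684, apex=0.574, x_land=130.212, impact vy=-3.353
  bounce: vy ← 0.64·3.353 = 2.146
Arc 6: start y=0.000, vy=2.146 → t=0.438, apex=0.235, x_land=136.663, impact vy=-2.146
  bounce: vy ← 0.64·2.146 = 1.373
Arc 7: start y=0.000, vy=1.373 → t=0.280, apex=0.096, x_land=140.791, impact vy=-1.373
  bounce: vy ← 0.64·1.373 = 0.879

1 2.806 20.378 41.327
2 2.610 8.347 79.776
3 1.671 3.419 104.384
4 1.069 1.400 120.133
5 0.684 0.574 130.212
6 0.438 0.235 136.663
7 0.280 0.096 140.791
final: 140.791 0.879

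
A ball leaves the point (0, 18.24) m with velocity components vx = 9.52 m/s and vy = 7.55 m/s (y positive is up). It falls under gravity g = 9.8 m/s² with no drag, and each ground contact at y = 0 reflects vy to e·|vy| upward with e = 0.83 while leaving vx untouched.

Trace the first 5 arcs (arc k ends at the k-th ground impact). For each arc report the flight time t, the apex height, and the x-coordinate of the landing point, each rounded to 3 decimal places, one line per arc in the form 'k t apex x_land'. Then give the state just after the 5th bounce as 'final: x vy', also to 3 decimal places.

1 2.848 21.148 27.112
2 3.449 14.569 59.943
3 2.862 10.037 87.193
4 2.376 6.914 109.810
5 1.972 4.763 128.582
final: 128.582 8.020

Arc 1: start y=18.240, vy=7.550 → t=2.848, apex=21.148, x_land=27.112, impact vy=-20.359
  bounce: vy ← 0.83·20.359 = 16.898
Arc 2: start y=0.000, vy=16.898 → t=3.449, apex=14.569, x_land=59.943, impact vy=-16.898
  bounce: vy ← 0.83·16.898 = 14.026
Arc 3: start y=0.000, vy=14.026 → t=2.862, apex=10.037, x_land=87.193, impact vy=-14.026
  bounce: vy ← 0.83·14.026 = 11.641
Arc 4: start y=0.000, vy=11.641 → t=2.376, apex=6.914, x_land=109.810, impact vy=-11.641
  bounce: vy ← 0.83·11.641 = 9.662
Arc 5: start y=0.000, vy=9.662 → t=1.972, apex=4.763, x_land=128.582, impact vy=-9.662
  bounce: vy ← 0.83·9.662 = 8.020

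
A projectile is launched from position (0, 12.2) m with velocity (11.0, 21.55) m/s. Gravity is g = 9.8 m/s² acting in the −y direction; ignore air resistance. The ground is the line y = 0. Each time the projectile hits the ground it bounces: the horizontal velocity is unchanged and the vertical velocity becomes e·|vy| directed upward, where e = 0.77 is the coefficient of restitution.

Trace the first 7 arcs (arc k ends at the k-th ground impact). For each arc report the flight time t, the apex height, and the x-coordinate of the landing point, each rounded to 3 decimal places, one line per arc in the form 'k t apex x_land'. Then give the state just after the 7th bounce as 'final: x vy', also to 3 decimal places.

1 4.906 35.894 53.961
2 4.168 21.282 99.809
3 3.209 12.618 135.113
4 2.471 7.481 162.296
5 1.903 4.436 183.228
6 1.465 2.630 199.345
7 1.128 1.559 211.755
final: 211.755 4.257

Arc 1: start y=12.200, vy=21.550 → t=4.906, apex=35.894, x_land=53.961, impact vy=-26.524
  bounce: vy ← 0.77·26.524 = 20.423
Arc 2: start y=0.000, vy=20.423 → t=4.168, apex=21.282, x_land=99.809, impact vy=-20.423
  bounce: vy ← 0.77·20.423 = 15.726
Arc 3: start y=0.000, vy=15.726 → t=3.209, apex=12.618, x_land=135.113, impact vy=-15.726
  bounce: vy ← 0.77·15.726 = 12.109
Arc 4: start y=0.000, vy=12.109 → t=2.471, apex=7.481, x_land=162.296, impact vy=-12.109
  bounce: vy ← 0.77·12.109 = 9.324
Arc 5: start y=0.000, vy=9.324 → t=1.903, apex=4.436, x_land=183.228, impact vy=-9.324
  bounce: vy ← 0.77·9.324 = 7.179
Arc 6: start y=0.000, vy=7.179 → t=1.465, apex=2.630, x_land=199.345, impact vy=-7.179
  bounce: vy ← 0.77·7.179 = 5.528
Arc 7: start y=0.000, vy=5.528 → t=1.128, apex=1.559, x_land=211.755, impact vy=-5.528
  bounce: vy ← 0.77·5.528 = 4.257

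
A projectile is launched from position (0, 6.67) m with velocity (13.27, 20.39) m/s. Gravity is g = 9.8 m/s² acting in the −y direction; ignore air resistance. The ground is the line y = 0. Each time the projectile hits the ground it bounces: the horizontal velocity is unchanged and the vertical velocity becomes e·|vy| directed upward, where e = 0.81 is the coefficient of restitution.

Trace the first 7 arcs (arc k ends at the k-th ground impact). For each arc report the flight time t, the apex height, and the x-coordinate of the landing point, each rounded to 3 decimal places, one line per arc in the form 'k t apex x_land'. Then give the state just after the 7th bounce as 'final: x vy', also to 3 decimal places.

Arc 1: start y=6.670, vy=20.390 → t=4.466, apex=27.882, x_land=59.264, impact vy=-23.377
  bounce: vy ← 0.81·23.377 = 18.935
Arc 2: start y=0.000, vy=18.935 → t=3.864, apex=18.293, x_land=110.544, impact vy=-18.935
  bounce: vy ← 0.81·18.935 = 15.338
Arc 3: start y=0.000, vy=15.338 → t=3.130, apex=12.002, x_land=152.081, impact vy=-15.338
  bounce: vy ← 0.81·15.338 = 12.423
Arc 4: start y=0.000, vy=12.423 → t=2.535, apex=7.875, x_land=185.726, impact vy=-12.423
  bounce: vy ← 0.81·12.423 = 10.063
Arc 5: start y=0.000, vy=10.063 → t=2.054, apex=5.167, x_land=212.978, impact vy=-10.063
  bounce: vy ← 0.81·10.063 = 8.151
Arc 6: start y=0.000, vy=8.151 → t=1.663, apex=3.390, x_land=235.053, impact vy=-8.151
  bounce: vy ← 0.81·8.151 = 6.602
Arc 7: start y=0.000, vy=6.602 → t=1.347, apex=2.224, x_land=252.933, impact vy=-6.602
  bounce: vy ← 0.81·6.602 = 5.348

1 4.466 27.882 59.264
2 3.864 18.293 110.544
3 3.130 12.002 152.081
4 2.535 7.875 185.726
5 2.054 5.167 212.978
6 1.663 3.390 235.053
7 1.347 2.224 252.933
final: 252.933 5.348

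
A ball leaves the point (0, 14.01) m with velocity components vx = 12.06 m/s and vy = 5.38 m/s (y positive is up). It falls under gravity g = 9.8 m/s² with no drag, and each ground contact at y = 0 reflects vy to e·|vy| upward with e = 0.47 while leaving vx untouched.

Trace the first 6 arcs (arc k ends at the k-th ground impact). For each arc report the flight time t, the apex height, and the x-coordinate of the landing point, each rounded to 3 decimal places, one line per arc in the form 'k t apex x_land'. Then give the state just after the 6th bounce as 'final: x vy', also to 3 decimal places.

Arc 1: start y=14.010, vy=5.380 → t=2.327, apex=15.487, x_land=28.061, impact vy=-17.422
  bounce: vy ← 0.47·17.422 = 8.189
Arc 2: start y=0.000, vy=8.189 → t=1.671, apex=3.421, x_land=48.215, impact vy=-8.189
  bounce: vy ← 0.47·8.189 = 3.849
Arc 3: start y=0.000, vy=3.849 → t=0.785, apex=0.756, x_land=57.687, impact vy=-3.849
  bounce: vy ← 0.47·3.849 = 1.809
Arc 4: start y=0.000, vy=1.809 → t=0.369, apex=0.167, x_land=62.139, impact vy=-1.809
  bounce: vy ← 0.47·1.809 = 0.850
Arc 5: start y=0.000, vy=0.850 → t=0.174, apex=0.037, x_land=64.231, impact vy=-0.850
  bounce: vy ← 0.47·0.850 = 0.400
Arc 6: start y=0.000, vy=0.400 → t=0.082, apex=0.008, x_land=65.215, impact vy=-0.400
  bounce: vy ← 0.47·0.400 = 0.188

1 2.327 15.487 28.061
2 1.671 3.421 48.215
3 0.785 0.756 57.687
4 0.369 0.167 62.139
5 0.174 0.037 64.231
6 0.082 0.008 65.215
final: 65.215 0.188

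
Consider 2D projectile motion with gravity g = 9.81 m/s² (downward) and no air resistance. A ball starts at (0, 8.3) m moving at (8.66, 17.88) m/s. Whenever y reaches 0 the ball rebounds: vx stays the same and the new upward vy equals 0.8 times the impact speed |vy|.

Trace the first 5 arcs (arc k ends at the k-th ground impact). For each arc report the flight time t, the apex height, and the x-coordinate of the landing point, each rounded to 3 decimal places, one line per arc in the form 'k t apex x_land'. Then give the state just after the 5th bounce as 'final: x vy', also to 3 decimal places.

Arc 1: start y=8.300, vy=17.880 → t=4.062, apex=24.594, x_land=35.176, impact vy=-21.967
  bounce: vy ← 0.8·21.967 = 17.573
Arc 2: start y=0.000, vy=17.573 → t=3.583, apex=15.740, x_land=66.202, impact vy=-17.573
  bounce: vy ← 0.8·17.573 = 14.059
Arc 3: start y=0.000, vy=14.059 → t=2.866, apex=10.074, x_land=91.024, impact vy=-14.059
  bounce: vy ← 0.8·14.059 = 11.247
Arc 4: start y=0.000, vy=11.247 → t=2.293, apex=6.447, x_land=110.881, impact vy=-11.247
  bounce: vy ← 0.8·11.247 = 8.998
Arc 5: start y=0.000, vy=8.998 → t=1.834, apex=4.126, x_land=126.767, impact vy=-8.998
  bounce: vy ← 0.8·8.998 = 7.198

1 4.062 24.594 35.176
2 3.583 15.740 66.202
3 2.866 10.074 91.024
4 2.293 6.447 110.881
5 1.834 4.126 126.767
final: 126.767 7.198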